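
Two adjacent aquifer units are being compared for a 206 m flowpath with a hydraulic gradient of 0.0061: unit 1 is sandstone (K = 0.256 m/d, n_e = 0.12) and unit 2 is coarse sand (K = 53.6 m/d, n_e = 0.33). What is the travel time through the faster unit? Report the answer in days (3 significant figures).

Unit 1 (sandstone): v = 0.256×0.0061/0.12 = 0.01301 m/d, t = 206/0.01301 = 15830 d
Unit 2 (coarse sand): v = 53.6×0.0061/0.33 = 0.9908 m/d, t = 206/0.9908 = 207.9 d
Faster unit: t = 208 d

208 days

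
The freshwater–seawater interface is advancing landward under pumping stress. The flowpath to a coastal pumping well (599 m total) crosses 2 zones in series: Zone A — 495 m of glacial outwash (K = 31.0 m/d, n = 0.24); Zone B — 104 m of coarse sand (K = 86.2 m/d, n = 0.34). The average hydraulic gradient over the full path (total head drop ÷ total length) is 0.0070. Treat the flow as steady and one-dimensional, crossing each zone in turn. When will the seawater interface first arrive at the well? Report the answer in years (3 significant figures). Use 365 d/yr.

1.73 years

For zones in series the flux q is common to all zones; the equivalent conductivity is the harmonic (thickness-weighted) mean, K_eq = L_total / Σ(L_j/K_j).
Σ(L/K) = 495/31.0 + 104/86.2 = 15.97 + 1.206 = 17.17 d
K_eq = L_total / Σ(L/K) = 599 / 17.17 = 34.88 m/d
q = K_eq · i = 34.88 × 0.0070 = 0.2441 m/d (same in every zone)
Zone A: v = q/n = 0.2441/0.24 = 1.017 m/d → t_A = 495/1.017 = 486.6 d
Zone B: v = q/n = 0.2441/0.34 = 0.7181 m/d → t_B = 104/0.7181 = 144.8 d
Total t = 486.6 + 144.8 = 631.4 d
   = 631.4 / 365 = 1.73 yr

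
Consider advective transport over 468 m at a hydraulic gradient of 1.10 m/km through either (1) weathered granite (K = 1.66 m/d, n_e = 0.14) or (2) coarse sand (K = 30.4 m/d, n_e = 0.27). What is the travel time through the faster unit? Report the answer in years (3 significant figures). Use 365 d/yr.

10.4 years

Unit 1 (weathered granite): v = 1.66×0.0011/0.14 = 0.01304 m/d, t = 468/0.01304 = 35880 d
Unit 2 (coarse sand): v = 30.4×0.0011/0.27 = 0.1239 m/d, t = 468/0.1239 = 3779 d
Faster: 3779 d / 365 = 10.4 yr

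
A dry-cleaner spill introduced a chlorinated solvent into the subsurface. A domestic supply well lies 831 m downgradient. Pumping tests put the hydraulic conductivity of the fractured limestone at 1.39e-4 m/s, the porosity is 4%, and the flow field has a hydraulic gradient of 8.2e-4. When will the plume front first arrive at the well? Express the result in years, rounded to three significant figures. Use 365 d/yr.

9.25 years

K = 1.39e-4 m/s × 86400 s/d = 12.01 m/d
Specific discharge q = 12.01 × 8.2e-4 = 0.009848 m/d
Average linear velocity = 0.009848 / 0.04 = 0.2462 m/d
t = L / v = 831 / 0.2462 = 3375 d
   = 3375 / 365 = 9.25 yr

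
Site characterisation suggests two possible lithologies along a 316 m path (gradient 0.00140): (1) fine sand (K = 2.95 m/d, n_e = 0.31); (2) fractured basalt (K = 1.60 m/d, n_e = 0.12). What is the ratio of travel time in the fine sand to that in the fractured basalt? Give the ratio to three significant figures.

Unit 1 (fine sand): v = 2.95×0.0014/0.31 = 0.01332 m/d, t = 316/0.01332 = 23720 d
Unit 2 (fractured basalt): v = 1.60×0.0014/0.12 = 0.01867 m/d, t = 316/0.01867 = 16930 d
t(fine sand) / t(fractured basalt) = 23720/16930 = 1.40

1.40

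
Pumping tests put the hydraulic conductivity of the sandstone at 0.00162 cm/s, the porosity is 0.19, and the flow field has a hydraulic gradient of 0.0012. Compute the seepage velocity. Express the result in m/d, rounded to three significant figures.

K = 0.00162 cm/s × 864 = 1.400 m/d
q = Ki = 1.400 × 0.0012 = 0.001680 m/d
v = Ki/n = 1.400·0.0012/0.19 = 0.008840 m/d

0.00884 m/d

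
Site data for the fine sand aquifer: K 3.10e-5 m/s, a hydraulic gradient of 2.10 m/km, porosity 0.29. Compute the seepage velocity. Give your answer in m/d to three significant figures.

K = 3.10e-5 m/s × 86400 s/d = 2.678 m/d
Darcy flux q = K·i = 2.678 × 0.0021 = 0.005625 m/d
Average linear velocity = 0.005625 / 0.29 = 0.01940 m/d

0.0194 m/d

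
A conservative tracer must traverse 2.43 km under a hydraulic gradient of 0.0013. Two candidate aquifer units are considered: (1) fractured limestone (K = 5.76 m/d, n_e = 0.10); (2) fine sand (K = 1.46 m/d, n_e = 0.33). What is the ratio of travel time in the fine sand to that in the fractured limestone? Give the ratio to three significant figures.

Unit 1 (fractured limestone): v = 5.76×0.0013/0.10 = 0.07488 m/d, t = 2430/0.07488 = 32450 d
Unit 2 (fine sand): v = 1.46×0.0013/0.33 = 0.005752 m/d, t = 2430/0.005752 = 422500 d
t(fine sand) / t(fractured limestone) = 422500/32450 = 13.0

13.0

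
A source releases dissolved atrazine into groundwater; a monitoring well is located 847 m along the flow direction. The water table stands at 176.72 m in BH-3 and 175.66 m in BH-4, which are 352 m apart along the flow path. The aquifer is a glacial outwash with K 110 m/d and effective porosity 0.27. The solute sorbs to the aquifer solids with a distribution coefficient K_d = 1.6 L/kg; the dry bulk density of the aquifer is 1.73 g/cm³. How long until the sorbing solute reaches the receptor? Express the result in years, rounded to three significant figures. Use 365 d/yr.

Hydraulic gradient i = (176.72 − 175.66) / 352 = 1.06 / 352 = 0.003011
Darcy flux q = K·i = 110 × 0.003011 = 0.3313 m/d
v_s = q/n_e = 0.3313/0.27 = 1.227 m/d
Retardation R = 1 + ρ_b·K_d/n = 1 + 1.73×1.6/0.27 = 11.25
Contaminant velocity v_c = v/R = 1.227/11.25 = 0.1090 m/d
t = L/v_c = 847/0.1090 = 7768 d
   = 7768/365 = 21.3 yr

21.3 years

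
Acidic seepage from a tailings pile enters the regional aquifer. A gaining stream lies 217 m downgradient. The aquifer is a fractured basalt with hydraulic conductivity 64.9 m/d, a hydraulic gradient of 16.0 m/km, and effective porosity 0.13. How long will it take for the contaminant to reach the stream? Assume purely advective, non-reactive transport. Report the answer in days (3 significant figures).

Specific discharge q = 64.9 × 0.016 = 1.038 m/d
Average linear velocity = 1.038 / 0.13 = 7.988 m/d
t = L / v = 217 / 7.988 = 27.17 d

27.2 days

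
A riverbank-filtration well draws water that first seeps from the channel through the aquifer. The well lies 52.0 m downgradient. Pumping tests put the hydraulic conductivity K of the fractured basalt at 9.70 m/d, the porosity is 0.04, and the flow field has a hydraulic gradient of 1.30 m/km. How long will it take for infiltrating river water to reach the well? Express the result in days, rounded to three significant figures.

165 days

Darcy flux q = K·i = 9.70 × 0.0013 = 0.01261 m/d
v_s = q/n_e = 0.01261/0.04 = 0.3152 m/d
t = L / v = 52.0 / 0.3152 = 164.9 d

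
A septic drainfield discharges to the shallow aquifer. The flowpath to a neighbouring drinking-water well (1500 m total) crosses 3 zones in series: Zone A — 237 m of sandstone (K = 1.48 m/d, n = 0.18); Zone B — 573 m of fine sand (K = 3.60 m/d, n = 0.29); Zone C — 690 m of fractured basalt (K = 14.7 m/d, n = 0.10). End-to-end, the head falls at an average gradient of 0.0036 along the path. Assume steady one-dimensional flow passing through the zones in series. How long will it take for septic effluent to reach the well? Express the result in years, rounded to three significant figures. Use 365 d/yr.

Continuity: the same q passes through each zone, so ΔH = q·Σ(L_j/K_j) — the zones act as resistances in series.
Σ(L/K) = 237/1.48 + 573/3.60 + 690/14.7 = 160.1 + 159.2 + 46.94 = 366.2 d
K_eq = L_total / Σ(L/K) = 1500 / 366.2 = 4.096 m/d
q = K_eq · i = 4.096 × 0.0036 = 0.01474 m/d (same in every zone)
Zone A: v = q/n = 0.01474/0.18 = 0.08191 m/d → t_A = 237/0.08191 = 2893 d
Zone B: v = q/n = 0.01474/0.29 = 0.05084 m/d → t_B = 573/0.05084 = 11270 d
Zone C: v = q/n = 0.01474/0.10 = 0.1474 m/d → t_C = 690/0.1474 = 4680 d
Total t = 2893 + 11270 + 4680 = 18840 d
   = 18840 / 365 = 51.6 yr

51.6 years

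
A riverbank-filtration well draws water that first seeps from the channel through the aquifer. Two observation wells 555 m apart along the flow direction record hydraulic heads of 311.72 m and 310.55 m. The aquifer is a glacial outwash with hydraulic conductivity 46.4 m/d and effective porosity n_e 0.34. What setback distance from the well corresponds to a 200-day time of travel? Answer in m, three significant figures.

Hydraulic gradient i = (311.72 − 310.55) / 555 = 1.17 / 555 = 0.002108
Specific discharge q = 46.4 × 0.002108 = 0.09782 m/d
v = Ki/n = 46.4·0.002108/0.34 = 0.2877 m/d
L = v × T = 0.2877 × 200 = 57.54 m

57.5 m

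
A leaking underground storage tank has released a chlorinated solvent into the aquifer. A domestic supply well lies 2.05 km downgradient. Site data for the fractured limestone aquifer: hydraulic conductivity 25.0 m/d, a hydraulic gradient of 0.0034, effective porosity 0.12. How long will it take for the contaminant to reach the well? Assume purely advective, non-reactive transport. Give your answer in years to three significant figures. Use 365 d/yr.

7.93 years

Darcy flux q = K·i = 25.0 × 0.0034 = 0.08500 m/d
v = Ki/n = 25.0·0.0034/0.12 = 0.7083 m/d
L = 2.05 km = 2050 m
t = L / v = 2050 / 0.7083 = 2894 d
   = 2894 / 365 = 7.93 yr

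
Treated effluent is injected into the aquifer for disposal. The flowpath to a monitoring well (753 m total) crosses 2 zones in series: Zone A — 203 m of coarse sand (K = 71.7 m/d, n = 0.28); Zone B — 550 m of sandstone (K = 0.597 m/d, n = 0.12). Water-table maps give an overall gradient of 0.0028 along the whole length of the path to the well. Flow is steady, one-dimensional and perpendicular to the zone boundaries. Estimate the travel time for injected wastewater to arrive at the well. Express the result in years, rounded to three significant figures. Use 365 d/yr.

148 years

Steady 1-D flow in series ⇒ the Darcy flux q is identical in every zone and the zone head losses add (resistances L/K in series).
Σ(L/K) = 203/71.7 + 550/0.597 = 2.831 + 921.3 = 924.1 d
K_eq = L_total / Σ(L/K) = 753 / 924.1 = 0.8148 m/d
q = K_eq · i = 0.8148 × 0.0028 = 0.002282 m/d (same in every zone)
Zone A: v = q/n = 0.002282/0.28 = 0.008148 m/d → t_A = 203/0.008148 = 24910 d
Zone B: v = q/n = 0.002282/0.12 = 0.01901 m/d → t_B = 550/0.01901 = 28930 d
Total t = 24910 + 28930 = 53840 d
   = 53840 / 365 = 148 yr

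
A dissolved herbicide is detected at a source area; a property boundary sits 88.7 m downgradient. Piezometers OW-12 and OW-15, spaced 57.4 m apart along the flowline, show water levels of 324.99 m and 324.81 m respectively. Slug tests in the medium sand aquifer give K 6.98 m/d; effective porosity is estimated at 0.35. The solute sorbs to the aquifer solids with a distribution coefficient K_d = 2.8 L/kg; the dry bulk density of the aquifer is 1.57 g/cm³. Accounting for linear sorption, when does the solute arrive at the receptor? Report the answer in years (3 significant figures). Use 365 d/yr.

52.7 years

Hydraulic gradient i = (324.99 − 324.81) / 57.4 = 0.18 / 57.4 = 0.003136
Darcy flux q = K·i = 6.98 × 0.003136 = 0.02189 m/d
Average linear velocity = 0.02189 / 0.35 = 0.06254 m/d
Retardation R = 1 + ρ_b·K_d/n = 1 + 1.57×2.8/0.35 = 13.56
Contaminant velocity v_c = v/R = 0.06254/13.56 = 0.004612 m/d
t = L/v_c = 88.7/0.004612 = 19230 d
   = 19230/365 = 52.7 yr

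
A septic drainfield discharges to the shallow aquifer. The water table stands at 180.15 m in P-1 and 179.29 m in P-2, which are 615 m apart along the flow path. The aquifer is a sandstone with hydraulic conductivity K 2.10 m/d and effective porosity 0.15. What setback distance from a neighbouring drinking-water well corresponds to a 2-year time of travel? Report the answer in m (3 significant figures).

14.3 m

Hydraulic gradient i = (180.15 − 179.29) / 615 = 0.86 / 615 = 0.001398
Darcy flux q = K·i = 2.10 × 0.001398 = 0.002937 m/d
v_s = q/n_e = 0.002937/0.15 = 0.01958 m/d
T = 2 yr × 365 = 730 d
L = v × T = 0.01958 × 730 = 14.29 m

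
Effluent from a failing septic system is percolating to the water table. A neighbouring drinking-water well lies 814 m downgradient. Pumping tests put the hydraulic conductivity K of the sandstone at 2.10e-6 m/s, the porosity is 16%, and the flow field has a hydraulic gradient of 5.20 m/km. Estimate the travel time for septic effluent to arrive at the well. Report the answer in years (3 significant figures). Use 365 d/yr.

378 years

K = 2.10e-6 m/s × 86400 s/d = 0.1814 m/d
Darcy flux q = K·i = 0.1814 × 0.0052 = 9.435e-4 m/d
v = Ki/n = 0.1814·0.0052/0.16 = 0.005897 m/d
t = L / v = 814 / 0.005897 = 138000 d
   = 138000 / 365 = 378 yr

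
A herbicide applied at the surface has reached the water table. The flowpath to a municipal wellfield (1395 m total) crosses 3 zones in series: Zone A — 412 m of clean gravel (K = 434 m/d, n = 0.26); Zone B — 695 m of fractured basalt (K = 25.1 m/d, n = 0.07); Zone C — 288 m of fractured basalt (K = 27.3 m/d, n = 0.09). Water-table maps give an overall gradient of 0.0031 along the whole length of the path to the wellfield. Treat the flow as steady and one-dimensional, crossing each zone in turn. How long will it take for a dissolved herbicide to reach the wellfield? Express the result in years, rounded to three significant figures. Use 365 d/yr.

Continuity: the same q passes through each zone, so ΔH = q·Σ(L_j/K_j) — the zones act as resistances in series.
Σ(L/K) = 412/434 + 695/25.1 + 288/27.3 = 0.9493 + 27.69 + 10.55 = 39.19 d
K_eq = L_total / Σ(L/K) = 1395 / 39.19 = 35.60 m/d
q = K_eq · i = 35.60 × 0.0031 = 0.1104 m/d (same in every zone)
Zone A: v = q/n = 0.1104/0.26 = 0.4244 m/d → t_A = 412/0.4244 = 970.7 d
Zone B: v = q/n = 0.1104/0.07 = 1.576 m/d → t_B = 695/1.576 = 440.9 d
Zone C: v = q/n = 0.1104/0.09 = 1.226 m/d → t_C = 288/1.226 = 234.9 d
Total t = 970.7 + 440.9 + 234.9 = 1646 d
   = 1646 / 365 = 4.51 yr

4.51 years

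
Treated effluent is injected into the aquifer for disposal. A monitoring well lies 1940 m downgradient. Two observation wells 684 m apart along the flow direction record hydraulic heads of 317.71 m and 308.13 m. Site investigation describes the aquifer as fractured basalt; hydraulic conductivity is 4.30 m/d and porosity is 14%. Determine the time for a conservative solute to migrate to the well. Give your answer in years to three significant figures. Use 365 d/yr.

Hydraulic gradient i = (317.71 − 308.13) / 684 = 9.58 / 684 = 0.01401
Specific discharge q = 4.30 × 0.01401 = 0.06023 m/d
v = Ki/n = 4.30·0.01401/0.14 = 0.4302 m/d
t = L / v = 1940 / 0.4302 = 4510 d
   = 4510 / 365 = 12.4 yr

12.4 years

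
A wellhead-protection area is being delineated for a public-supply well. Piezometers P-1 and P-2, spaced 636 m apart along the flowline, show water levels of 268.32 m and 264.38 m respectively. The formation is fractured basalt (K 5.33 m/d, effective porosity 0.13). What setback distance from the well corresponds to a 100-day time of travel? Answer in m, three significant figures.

Hydraulic gradient i = (268.32 − 264.38) / 636 = 3.94 / 636 = 0.006195
q = Ki = 5.33 × 0.006195 = 0.03302 m/d
Seepage velocity v = q / n = 0.03302 / 0.13 = 0.2540 m/d
L = v × T = 0.2540 × 100 = 25.40 m

25.4 m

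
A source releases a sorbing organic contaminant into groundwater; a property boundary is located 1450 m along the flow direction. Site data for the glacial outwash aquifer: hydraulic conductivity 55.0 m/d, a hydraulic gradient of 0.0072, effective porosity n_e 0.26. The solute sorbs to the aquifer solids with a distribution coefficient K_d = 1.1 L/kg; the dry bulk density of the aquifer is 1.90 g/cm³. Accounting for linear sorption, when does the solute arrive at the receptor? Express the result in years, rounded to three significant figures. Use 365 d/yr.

23.6 years

Darcy flux q = K·i = 55.0 × 0.0072 = 0.3960 m/d
Average linear velocity = 0.3960 / 0.26 = 1.523 m/d
Retardation R = 1 + ρ_b·K_d/n = 1 + 1.90×1.1/0.26 = 9.038
Contaminant velocity v_c = v/R = 1.523/9.038 = 0.1685 m/d
t = L/v_c = 1450/0.1685 = 8605 d
   = 8605/365 = 23.6 yr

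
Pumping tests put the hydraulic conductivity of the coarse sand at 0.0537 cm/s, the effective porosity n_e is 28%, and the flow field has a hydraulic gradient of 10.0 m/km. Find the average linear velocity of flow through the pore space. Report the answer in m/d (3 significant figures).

K = 0.0537 cm/s × 864 = 46.40 m/d
q = Ki = 46.40 × 0.010 = 0.4640 m/d
v_s = q/n_e = 0.4640/0.28 = 1.657 m/d

1.66 m/d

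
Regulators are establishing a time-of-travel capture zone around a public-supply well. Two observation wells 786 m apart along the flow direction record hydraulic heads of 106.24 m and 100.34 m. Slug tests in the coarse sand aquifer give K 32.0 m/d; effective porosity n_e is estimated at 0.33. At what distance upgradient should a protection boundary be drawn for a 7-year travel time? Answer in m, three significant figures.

Hydraulic gradient i = (106.24 − 100.34) / 786 = 5.90 / 786 = 0.007506
Specific discharge q = 32.0 × 0.007506 = 0.2402 m/d
Seepage velocity v = q / n = 0.2402 / 0.33 = 0.7279 m/d
T = 7 yr × 365 = 2555 d
L = v × T = 0.7279 × 2555 = 1860 m

1860 m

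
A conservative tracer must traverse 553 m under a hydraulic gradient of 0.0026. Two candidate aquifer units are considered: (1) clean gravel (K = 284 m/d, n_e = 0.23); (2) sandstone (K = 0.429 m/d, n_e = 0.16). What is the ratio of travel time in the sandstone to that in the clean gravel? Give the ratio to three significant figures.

Unit 1 (clean gravel): v = 284×0.0026/0.23 = 3.210 m/d, t = 553/3.210 = 172.3 d
Unit 2 (sandstone): v = 0.429×0.0026/0.16 = 0.006971 m/d, t = 553/0.006971 = 79330 d
t(sandstone) / t(clean gravel) = 79330/172.3 = 461

461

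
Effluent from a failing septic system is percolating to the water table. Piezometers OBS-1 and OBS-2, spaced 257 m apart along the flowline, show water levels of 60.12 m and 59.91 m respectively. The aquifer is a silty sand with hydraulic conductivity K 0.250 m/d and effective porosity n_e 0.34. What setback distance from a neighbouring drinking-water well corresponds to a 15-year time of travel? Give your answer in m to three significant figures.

3.29 m

Hydraulic gradient i = (60.12 − 59.91) / 257 = 0.21 / 257 = 8.171e-4
q = Ki = 0.250 × 8.171e-4 = 2.043e-4 m/d
Average linear velocity = 2.043e-4 / 0.34 = 6.008e-4 m/d
T = 15 yr × 365 = 5475 d
L = v × T = 6.008e-4 × 5475 = 3.290 m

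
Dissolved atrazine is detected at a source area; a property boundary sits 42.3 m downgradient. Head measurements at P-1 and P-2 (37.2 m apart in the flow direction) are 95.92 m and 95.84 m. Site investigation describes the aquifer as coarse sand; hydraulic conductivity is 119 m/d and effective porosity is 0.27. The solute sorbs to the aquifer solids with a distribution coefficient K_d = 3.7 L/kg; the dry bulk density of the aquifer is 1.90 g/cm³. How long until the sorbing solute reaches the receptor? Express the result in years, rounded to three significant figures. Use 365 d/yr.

Hydraulic gradient i = (95.92 − 95.84) / 37.2 = 0.08 / 37.2 = 0.002151
Specific discharge q = 119 × 0.002151 = 0.2559 m/d
v_s = q/n_e = 0.2559/0.27 = 0.9478 m/d
Retardation R = 1 + ρ_b·K_d/n = 1 + 1.90×3.7/0.27 = 27.04
Contaminant velocity v_c = v/R = 0.9478/27.04 = 0.03506 m/d
t = L/v_c = 42.3/0.03506 = 1207 d
   = 1207/365 = 3.31 yr

3.31 years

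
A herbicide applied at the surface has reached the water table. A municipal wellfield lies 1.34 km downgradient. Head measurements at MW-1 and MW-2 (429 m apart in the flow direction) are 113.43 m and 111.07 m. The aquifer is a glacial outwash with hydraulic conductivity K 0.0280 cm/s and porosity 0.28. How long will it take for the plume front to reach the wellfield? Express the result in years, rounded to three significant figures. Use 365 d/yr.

7.72 years

Hydraulic gradient i = (113.43 − 111.07) / 429 = 2.36 / 429 = 0.005501
K = 0.0280 cm/s × 864 = 24.19 m/d
Specific discharge q = 24.19 × 0.005501 = 0.1331 m/d
Seepage velocity v = q / n = 0.1331 / 0.28 = 0.4753 m/d
L = 1.34 km = 1340 m
t = L / v = 1340 / 0.4753 = 2819 d
   = 2819 / 365 = 7.72 yr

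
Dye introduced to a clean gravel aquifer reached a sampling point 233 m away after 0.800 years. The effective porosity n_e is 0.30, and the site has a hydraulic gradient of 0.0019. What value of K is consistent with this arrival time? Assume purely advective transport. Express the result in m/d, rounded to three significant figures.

t = 0.800 years = 292.0 d
v = L / t = 233 / 292.0 = 0.7979 m/d
K = v · n / i = 0.7979 × 0.30 / 0.0019 = 126 m/d

126 m/d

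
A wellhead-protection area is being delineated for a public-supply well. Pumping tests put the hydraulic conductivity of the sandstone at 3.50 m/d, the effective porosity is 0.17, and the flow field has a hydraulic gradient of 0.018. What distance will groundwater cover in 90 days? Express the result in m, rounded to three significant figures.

33.4 m

q = Ki = 3.50 × 0.018 = 0.06300 m/d
v = Ki/n = 3.50·0.018/0.17 = 0.3706 m/d
L = v × T = 0.3706 × 90 = 33.35 m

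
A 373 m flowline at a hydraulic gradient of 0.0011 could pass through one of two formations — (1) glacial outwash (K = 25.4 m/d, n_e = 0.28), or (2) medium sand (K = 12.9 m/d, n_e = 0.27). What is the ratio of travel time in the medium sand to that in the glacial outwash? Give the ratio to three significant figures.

Unit 1 (glacial outwash): v = 25.4×0.0011/0.28 = 0.09979 m/d, t = 373/0.09979 = 3738 d
Unit 2 (medium sand): v = 12.9×0.0011/0.27 = 0.05256 m/d, t = 373/0.05256 = 7097 d
t(medium sand) / t(glacial outwash) = 7097/3738 = 1.90

1.90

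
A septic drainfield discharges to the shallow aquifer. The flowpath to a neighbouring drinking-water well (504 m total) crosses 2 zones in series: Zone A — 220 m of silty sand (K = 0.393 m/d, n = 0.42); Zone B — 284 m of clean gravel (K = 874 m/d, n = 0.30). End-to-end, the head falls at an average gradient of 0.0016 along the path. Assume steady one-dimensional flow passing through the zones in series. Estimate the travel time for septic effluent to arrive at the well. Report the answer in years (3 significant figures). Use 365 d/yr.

Continuity: the same q passes through each zone, so ΔH = q·Σ(L_j/K_j) — the zones act as resistances in series.
Σ(L/K) = 220/0.393 + 284/874 = 559.8 + 0.3249 = 560.1 d
K_eq = L_total / Σ(L/K) = 504 / 560.1 = 0.8998 m/d
q = K_eq · i = 0.8998 × 0.0016 = 0.001440 m/d (same in every zone)
Zone A: v = q/n = 0.001440/0.42 = 0.003428 m/d → t_A = 220/0.003428 = 64180 d
Zone B: v = q/n = 0.001440/0.30 = 0.004799 m/d → t_B = 284/0.004799 = 59180 d
Total t = 64180 + 59180 = 123400 d
   = 123400 / 365 = 338 yr

338 years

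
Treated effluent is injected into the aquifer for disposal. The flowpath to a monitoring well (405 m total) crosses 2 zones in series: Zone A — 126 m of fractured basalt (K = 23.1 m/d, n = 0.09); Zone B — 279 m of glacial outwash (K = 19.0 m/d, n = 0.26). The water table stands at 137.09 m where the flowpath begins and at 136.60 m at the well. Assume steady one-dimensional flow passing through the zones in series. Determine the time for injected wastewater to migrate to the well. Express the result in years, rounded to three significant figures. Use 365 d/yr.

9.45 years

Total head drop ΔH = 137.09 − 136.60 = 0.49 m
Steady 1-D flow in series ⇒ the Darcy flux q is identical in every zone and the zone head losses add (resistances L/K in series).
Σ(L/K) = 126/23.1 + 279/19.0 = 5.455 + 14.68 = 20.14 d
q = ΔH / Σ(L/K) = 0.49 / 20.14 = 0.02433 m/d (same in every zone)
Zone A: v = q/n = 0.02433/0.09 = 0.2703 m/d → t_A = 126/0.2703 = 466.1 d
Zone B: v = q/n = 0.02433/0.26 = 0.09358 m/d → t_B = 279/0.09358 = 2981 d
Total t = 466.1 + 2981 = 3447 d
   = 3447 / 365 = 9.45 yr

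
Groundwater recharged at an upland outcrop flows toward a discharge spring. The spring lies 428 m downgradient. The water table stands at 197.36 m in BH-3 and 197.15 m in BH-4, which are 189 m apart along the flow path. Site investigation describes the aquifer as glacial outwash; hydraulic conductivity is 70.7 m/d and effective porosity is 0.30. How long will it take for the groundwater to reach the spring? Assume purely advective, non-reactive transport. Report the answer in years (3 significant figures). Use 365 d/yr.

4.48 years

Hydraulic gradient i = (197.36 − 197.15) / 189 = 0.21 / 189 = 0.001111
Darcy flux q = K·i = 70.7 × 0.001111 = 0.07856 m/d
Seepage velocity v = q / n = 0.07856 / 0.30 = 0.2619 m/d
t = L / v = 428 / 0.2619 = 1635 d
   = 1635 / 365 = 4.48 yr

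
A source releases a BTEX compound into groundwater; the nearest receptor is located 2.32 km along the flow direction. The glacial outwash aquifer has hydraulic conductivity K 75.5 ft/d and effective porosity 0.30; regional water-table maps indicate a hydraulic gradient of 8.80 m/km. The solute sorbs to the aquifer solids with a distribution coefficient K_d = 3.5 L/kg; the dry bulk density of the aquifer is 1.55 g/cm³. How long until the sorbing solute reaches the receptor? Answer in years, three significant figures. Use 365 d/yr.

K = 75.5 ft/d × 0.3048 = 23.01 m/d
q = Ki = 23.01 × 0.0088 = 0.2025 m/d
Seepage velocity v = q / n = 0.2025 / 0.30 = 0.6750 m/d
Retardation R = 1 + ρ_b·K_d/n = 1 + 1.55×3.5/0.30 = 19.08
Contaminant velocity v_c = v/R = 0.6750/19.08 = 0.03537 m/d
L = 2.32 km = 2320 m
t = L/v_c = 2320/0.03537 = 65590 d
   = 65590/365 = 180 yr

180 years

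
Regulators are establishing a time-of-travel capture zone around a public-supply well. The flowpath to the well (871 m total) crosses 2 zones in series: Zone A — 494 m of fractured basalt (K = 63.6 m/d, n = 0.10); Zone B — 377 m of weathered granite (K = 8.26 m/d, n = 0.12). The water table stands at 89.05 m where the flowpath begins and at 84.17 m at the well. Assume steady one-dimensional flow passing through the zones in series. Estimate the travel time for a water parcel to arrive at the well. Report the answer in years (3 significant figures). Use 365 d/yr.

2.84 years

Total head drop ΔH = 89.05 − 84.17 = 4.88 m
Steady 1-D flow in series ⇒ the Darcy flux q is identical in every zone and the zone head losses add (resistances L/K in series).
Σ(L/K) = 494/63.6 + 377/8.26 = 7.767 + 45.64 = 53.41 d
q = ΔH / Σ(L/K) = 4.88 / 53.41 = 0.09137 m/d (same in every zone)
Zone A: v = q/n = 0.09137/0.10 = 0.9137 m/d → t_A = 494/0.9137 = 540.7 d
Zone B: v = q/n = 0.09137/0.12 = 0.7614 m/d → t_B = 377/0.7614 = 495.1 d
Total t = 540.7 + 495.1 = 1036 d
   = 1036 / 365 = 2.84 yr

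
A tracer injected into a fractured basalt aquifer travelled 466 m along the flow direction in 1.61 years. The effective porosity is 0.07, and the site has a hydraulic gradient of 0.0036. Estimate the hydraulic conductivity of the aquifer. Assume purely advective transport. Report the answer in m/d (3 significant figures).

t = 1.61 years = 587.7 d
v = L / t = 466 / 587.7 = 0.7930 m/d
K = v · n / i = 0.7930 × 0.07 / 0.0036 = 15.4 m/d

15.4 m/d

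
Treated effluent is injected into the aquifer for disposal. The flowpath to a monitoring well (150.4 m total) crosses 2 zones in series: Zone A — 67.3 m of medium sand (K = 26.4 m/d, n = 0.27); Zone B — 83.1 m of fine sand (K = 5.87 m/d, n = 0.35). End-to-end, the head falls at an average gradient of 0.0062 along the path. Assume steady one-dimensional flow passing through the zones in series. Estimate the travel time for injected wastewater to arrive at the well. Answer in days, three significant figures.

847 days

For zones in series the flux q is common to all zones; the equivalent conductivity is the harmonic (thickness-weighted) mean, K_eq = L_total / Σ(L_j/K_j).
Σ(L/K) = 67.3/26.4 + 83.1/5.87 = 2.549 + 14.16 = 16.71 d
K_eq = L_total / Σ(L/K) = 150.4 / 16.71 = 9.003 m/d
q = K_eq · i = 9.003 × 0.0062 = 0.05582 m/d (same in every zone)
Zone A: v = q/n = 0.05582/0.27 = 0.2067 m/d → t_A = 67.3/0.2067 = 325.5 d
Zone B: v = q/n = 0.05582/0.35 = 0.1595 m/d → t_B = 83.1/0.1595 = 521.1 d
Total t = 325.5 + 521.1 = 846.6 d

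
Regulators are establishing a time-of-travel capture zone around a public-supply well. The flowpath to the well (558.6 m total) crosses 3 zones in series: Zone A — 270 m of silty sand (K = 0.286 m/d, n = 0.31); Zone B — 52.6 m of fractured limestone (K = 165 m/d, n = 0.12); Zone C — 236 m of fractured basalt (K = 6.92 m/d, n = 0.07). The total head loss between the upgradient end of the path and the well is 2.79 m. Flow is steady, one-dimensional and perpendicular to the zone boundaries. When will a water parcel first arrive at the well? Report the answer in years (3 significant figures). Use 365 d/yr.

Steady 1-D flow in series ⇒ the Darcy flux q is identical in every zone and the zone head losses add (resistances L/K in series).
Σ(L/K) = 270/0.286 + 52.6/165 + 236/6.92 = 944.1 + 0.3188 + 34.10 = 978.5 d
q = ΔH / Σ(L/K) = 2.79 / 978.5 = 0.002851 m/d (same in every zone)
Zone A: v = q/n = 0.002851/0.31 = 0.009198 m/d → t_A = 270/0.009198 = 29350 d
Zone B: v = q/n = 0.002851/0.12 = 0.02376 m/d → t_B = 52.6/0.02376 = 2214 d
Zone C: v = q/n = 0.002851/0.07 = 0.04073 m/d → t_C = 236/0.04073 = 5794 d
Total t = 29350 + 2214 + 5794 = 37360 d
   = 37360 / 365 = 102 yr

102 years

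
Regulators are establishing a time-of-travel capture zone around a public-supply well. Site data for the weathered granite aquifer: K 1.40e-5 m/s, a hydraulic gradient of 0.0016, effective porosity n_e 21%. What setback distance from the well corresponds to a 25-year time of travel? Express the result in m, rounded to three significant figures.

84.1 m

K = 1.40e-5 m/s × 86400 s/d = 1.210 m/d
Darcy flux q = K·i = 1.210 × 0.0016 = 0.001935 m/d
v_s = q/n_e = 0.001935/0.21 = 0.009216 m/d
T = 25 yr × 365 = 9125 d
L = v × T = 0.009216 × 9125 = 84.10 m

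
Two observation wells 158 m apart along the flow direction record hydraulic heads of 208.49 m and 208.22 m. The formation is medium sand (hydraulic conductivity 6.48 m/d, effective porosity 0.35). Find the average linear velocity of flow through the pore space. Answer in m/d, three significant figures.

0.0316 m/d

Hydraulic gradient i = (208.49 − 208.22) / 158 = 0.27 / 158 = 0.001709
Specific discharge q = 6.48 × 0.001709 = 0.01107 m/d
v = Ki/n = 6.48·0.001709/0.35 = 0.03164 m/d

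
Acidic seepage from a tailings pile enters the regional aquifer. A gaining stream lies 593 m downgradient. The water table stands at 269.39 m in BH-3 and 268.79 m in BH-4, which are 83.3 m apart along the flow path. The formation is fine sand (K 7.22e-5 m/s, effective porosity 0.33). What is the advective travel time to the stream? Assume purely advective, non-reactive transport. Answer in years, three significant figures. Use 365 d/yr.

Hydraulic gradient i = (269.39 − 268.79) / 83.3 = 0.60 / 83.3 = 0.007203
K = 7.22e-5 m/s × 86400 s/d = 6.238 m/d
q = Ki = 6.238 × 0.007203 = 0.04493 m/d
v = Ki/n = 6.238·0.007203/0.33 = 0.1362 m/d
t = L / v = 593 / 0.1362 = 4355 d
   = 4355 / 365 = 11.9 yr

11.9 years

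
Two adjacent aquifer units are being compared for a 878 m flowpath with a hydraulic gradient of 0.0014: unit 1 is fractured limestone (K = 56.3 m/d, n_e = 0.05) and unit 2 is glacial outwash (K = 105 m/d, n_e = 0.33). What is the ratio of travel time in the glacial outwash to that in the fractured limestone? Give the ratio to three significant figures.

3.54

Unit 1 (fractured limestone): v = 56.3×0.0014/0.05 = 1.576 m/d, t = 878/1.576 = 557.0 d
Unit 2 (glacial outwash): v = 105×0.0014/0.33 = 0.4455 m/d, t = 878/0.4455 = 1971 d
t(glacial outwash) / t(fractured limestone) = 1971/557.0 = 3.54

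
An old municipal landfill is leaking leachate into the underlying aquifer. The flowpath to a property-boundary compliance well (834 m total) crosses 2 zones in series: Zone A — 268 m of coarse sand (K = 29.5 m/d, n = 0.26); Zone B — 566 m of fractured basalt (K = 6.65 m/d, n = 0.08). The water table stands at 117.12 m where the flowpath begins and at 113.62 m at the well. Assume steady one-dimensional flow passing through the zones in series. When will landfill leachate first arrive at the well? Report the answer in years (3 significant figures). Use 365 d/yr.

Total head drop ΔH = 117.12 − 113.62 = 3.50 m
Continuity: the same q passes through each zone, so ΔH = q·Σ(L_j/K_j) — the zones act as resistances in series.
Σ(L/K) = 268/29.5 + 566/6.65 = 9.085 + 85.11 = 94.20 d
q = ΔH / Σ(L/K) = 3.50 / 94.20 = 0.03716 m/d (same in every zone)
Zone A: v = q/n = 0.03716/0.26 = 0.1429 m/d → t_A = 268/0.1429 = 1875 d
Zone B: v = q/n = 0.03716/0.08 = 0.4644 m/d → t_B = 566/0.4644 = 1219 d
Total t = 1875 + 1219 = 3094 d
   = 3094 / 365 = 8.48 yr

8.48 years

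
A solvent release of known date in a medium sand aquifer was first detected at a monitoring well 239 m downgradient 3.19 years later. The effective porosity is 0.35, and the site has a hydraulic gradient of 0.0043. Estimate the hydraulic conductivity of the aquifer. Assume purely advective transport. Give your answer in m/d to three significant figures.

t = 3.19 years = 1164 d
v = L / t = 239 / 1164 = 0.2053 m/d
K = v · n / i = 0.2053 × 0.35 / 0.0043 = 16.7 m/d

16.7 m/d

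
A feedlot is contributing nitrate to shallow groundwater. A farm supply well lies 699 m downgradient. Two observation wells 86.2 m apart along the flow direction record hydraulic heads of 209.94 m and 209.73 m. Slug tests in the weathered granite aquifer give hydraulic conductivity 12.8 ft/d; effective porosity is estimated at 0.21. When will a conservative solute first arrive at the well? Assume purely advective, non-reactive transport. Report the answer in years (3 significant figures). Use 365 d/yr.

Hydraulic gradient i = (209.94 − 209.73) / 86.2 = 0.21 / 86.2 = 0.002436
K = 12.8 ft/d × 0.3048 = 3.901 m/d
Darcy flux q = K·i = 3.901 × 0.002436 = 0.009505 m/d
Seepage velocity v = q / n = 0.009505 / 0.21 = 0.04526 m/d
t = L / v = 699 / 0.04526 = 15440 d
   = 15440 / 365 = 42.3 yr

42.3 years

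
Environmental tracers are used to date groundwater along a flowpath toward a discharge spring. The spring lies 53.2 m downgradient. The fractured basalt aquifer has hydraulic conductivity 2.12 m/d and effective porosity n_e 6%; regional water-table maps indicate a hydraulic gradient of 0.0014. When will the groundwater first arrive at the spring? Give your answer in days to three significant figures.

1080 days

Specific discharge q = 2.12 × 0.0014 = 0.002968 m/d
Seepage velocity v = q / n = 0.002968 / 0.06 = 0.04947 m/d
t = L / v = 53.2 / 0.04947 = 1075 d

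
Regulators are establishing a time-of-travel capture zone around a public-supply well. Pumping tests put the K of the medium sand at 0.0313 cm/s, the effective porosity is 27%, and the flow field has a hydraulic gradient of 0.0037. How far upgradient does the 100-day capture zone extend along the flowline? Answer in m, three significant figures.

K = 0.0313 cm/s × 864 = 27.04 m/d
q = Ki = 27.04 × 0.0037 = 0.1001 m/d
v = Ki/n = 27.04·0.0037/0.27 = 0.3706 m/d
L = v × T = 0.3706 × 100 = 37.06 m

37.1 m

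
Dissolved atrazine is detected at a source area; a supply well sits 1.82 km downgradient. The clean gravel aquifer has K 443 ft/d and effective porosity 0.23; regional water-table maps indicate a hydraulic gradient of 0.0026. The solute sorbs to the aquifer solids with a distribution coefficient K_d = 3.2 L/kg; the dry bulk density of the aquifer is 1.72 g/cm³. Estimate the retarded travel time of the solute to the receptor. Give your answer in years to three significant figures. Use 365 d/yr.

K = 443 ft/d × 0.3048 = 135.0 m/d
Specific discharge q = 135.0 × 0.0026 = 0.3511 m/d
Average linear velocity = 0.3511 / 0.23 = 1.526 m/d
Retardation R = 1 + ρ_b·K_d/n = 1 + 1.72×3.2/0.23 = 24.93
Contaminant velocity v_c = v/R = 1.526/24.93 = 0.06123 m/d
L = 1.82 km = 1820 m
t = L/v_c = 1820/0.06123 = 29730 d
   = 29730/365 = 81.4 yr

81.4 years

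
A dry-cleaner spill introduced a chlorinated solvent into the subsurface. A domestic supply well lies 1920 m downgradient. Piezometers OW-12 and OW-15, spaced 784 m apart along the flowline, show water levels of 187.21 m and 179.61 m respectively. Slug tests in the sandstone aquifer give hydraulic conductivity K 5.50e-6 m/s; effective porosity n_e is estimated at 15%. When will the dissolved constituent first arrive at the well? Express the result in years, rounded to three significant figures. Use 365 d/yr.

171 years

Hydraulic gradient i = (187.21 − 179.61) / 784 = 7.60 / 784 = 0.009694
K = 5.50e-6 m/s × 86400 s/d = 0.4752 m/d
q = Ki = 0.4752 × 0.009694 = 0.004607 m/d
v_s = q/n_e = 0.004607/0.15 = 0.03071 m/d
t = L / v = 1920 / 0.03071 = 62520 d
   = 62520 / 365 = 171 yr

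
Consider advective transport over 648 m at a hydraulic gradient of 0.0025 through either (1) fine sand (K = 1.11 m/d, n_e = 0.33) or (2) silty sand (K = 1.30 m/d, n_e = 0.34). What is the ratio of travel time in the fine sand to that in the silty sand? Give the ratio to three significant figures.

Unit 1 (fine sand): v = 1.11×0.0025/0.33 = 0.008409 m/d, t = 648/0.008409 = 77060 d
Unit 2 (silty sand): v = 1.30×0.0025/0.34 = 0.009559 m/d, t = 648/0.009559 = 67790 d
t(fine sand) / t(silty sand) = 77060/67790 = 1.14

1.14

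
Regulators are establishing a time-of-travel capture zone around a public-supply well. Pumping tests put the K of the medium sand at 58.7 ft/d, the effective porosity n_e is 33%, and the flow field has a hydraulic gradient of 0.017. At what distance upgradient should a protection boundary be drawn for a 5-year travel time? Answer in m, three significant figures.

K = 58.7 ft/d × 0.3048 = 17.89 m/d
Darcy flux q = K·i = 17.89 × 0.017 = 0.3042 m/d
Seepage velocity v = q / n = 0.3042 / 0.33 = 0.9217 m/d
T = 5 yr × 365 = 1825 d
L = v × T = 0.9217 × 1825 = 1682 m

1680 m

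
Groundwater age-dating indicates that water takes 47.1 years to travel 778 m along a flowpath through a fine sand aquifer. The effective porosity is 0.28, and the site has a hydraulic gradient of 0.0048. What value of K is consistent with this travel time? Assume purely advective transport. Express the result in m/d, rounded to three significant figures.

2.64 m/d

t = 47.1 years = 17190 d
v = L / t = 778 / 17190 = 0.04525 m/d
K = v · n / i = 0.04525 × 0.28 / 0.0048 = 2.64 m/d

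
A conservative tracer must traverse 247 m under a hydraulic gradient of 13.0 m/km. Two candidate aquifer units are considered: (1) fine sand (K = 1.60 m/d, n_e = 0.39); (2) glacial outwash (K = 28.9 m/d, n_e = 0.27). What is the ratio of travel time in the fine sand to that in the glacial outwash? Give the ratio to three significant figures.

26.1

Unit 1 (fine sand): v = 1.60×0.013/0.39 = 0.05333 m/d, t = 247/0.05333 = 4631 d
Unit 2 (glacial outwash): v = 28.9×0.013/0.27 = 1.391 m/d, t = 247/1.391 = 177.5 d
t(fine sand) / t(glacial outwash) = 4631/177.5 = 26.1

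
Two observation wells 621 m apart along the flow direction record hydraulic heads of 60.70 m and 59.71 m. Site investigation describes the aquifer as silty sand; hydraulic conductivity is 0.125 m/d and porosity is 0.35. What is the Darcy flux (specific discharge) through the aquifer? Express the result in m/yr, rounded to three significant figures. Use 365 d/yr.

0.0727 m/yr

Hydraulic gradient i = (60.70 − 59.71) / 621 = 0.99 / 621 = 0.001594
Specific discharge q = 0.125 × 0.001594 = 1.993e-4 m/d
   = 1.993e-4 × 365 = 0.0727 m/yr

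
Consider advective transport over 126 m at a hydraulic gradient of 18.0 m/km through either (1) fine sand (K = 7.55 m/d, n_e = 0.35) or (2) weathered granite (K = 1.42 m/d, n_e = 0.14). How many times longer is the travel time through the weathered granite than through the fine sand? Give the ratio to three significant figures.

2.13

Unit 1 (fine sand): v = 7.55×0.018/0.35 = 0.3883 m/d, t = 126/0.3883 = 324.5 d
Unit 2 (weathered granite): v = 1.42×0.018/0.14 = 0.1826 m/d, t = 126/0.1826 = 690.1 d
t(weathered granite) / t(fine sand) = 690.1/324.5 = 2.13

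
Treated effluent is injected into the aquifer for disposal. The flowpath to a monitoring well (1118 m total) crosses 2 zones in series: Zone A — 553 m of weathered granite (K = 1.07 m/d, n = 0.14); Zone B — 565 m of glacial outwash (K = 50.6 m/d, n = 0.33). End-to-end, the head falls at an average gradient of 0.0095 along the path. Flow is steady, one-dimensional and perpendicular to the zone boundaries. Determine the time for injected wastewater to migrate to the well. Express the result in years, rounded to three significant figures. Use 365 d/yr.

For zones in series the flux q is common to all zones; the equivalent conductivity is the harmonic (thickness-weighted) mean, K_eq = L_total / Σ(L_j/K_j).
Σ(L/K) = 553/1.07 + 565/50.6 = 516.8 + 11.17 = 528.0 d
K_eq = L_total / Σ(L/K) = 1118 / 528.0 = 2.117 m/d
q = K_eq · i = 2.117 × 0.0095 = 0.02012 m/d (same in every zone)
Zone A: v = q/n = 0.02012/0.14 = 0.1437 m/d → t_A = 553/0.1437 = 3849 d
Zone B: v = q/n = 0.02012/0.33 = 0.06096 m/d → t_B = 565/0.06096 = 9269 d
Total t = 3849 + 9269 = 13120 d
   = 13120 / 365 = 35.9 yr

35.9 years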